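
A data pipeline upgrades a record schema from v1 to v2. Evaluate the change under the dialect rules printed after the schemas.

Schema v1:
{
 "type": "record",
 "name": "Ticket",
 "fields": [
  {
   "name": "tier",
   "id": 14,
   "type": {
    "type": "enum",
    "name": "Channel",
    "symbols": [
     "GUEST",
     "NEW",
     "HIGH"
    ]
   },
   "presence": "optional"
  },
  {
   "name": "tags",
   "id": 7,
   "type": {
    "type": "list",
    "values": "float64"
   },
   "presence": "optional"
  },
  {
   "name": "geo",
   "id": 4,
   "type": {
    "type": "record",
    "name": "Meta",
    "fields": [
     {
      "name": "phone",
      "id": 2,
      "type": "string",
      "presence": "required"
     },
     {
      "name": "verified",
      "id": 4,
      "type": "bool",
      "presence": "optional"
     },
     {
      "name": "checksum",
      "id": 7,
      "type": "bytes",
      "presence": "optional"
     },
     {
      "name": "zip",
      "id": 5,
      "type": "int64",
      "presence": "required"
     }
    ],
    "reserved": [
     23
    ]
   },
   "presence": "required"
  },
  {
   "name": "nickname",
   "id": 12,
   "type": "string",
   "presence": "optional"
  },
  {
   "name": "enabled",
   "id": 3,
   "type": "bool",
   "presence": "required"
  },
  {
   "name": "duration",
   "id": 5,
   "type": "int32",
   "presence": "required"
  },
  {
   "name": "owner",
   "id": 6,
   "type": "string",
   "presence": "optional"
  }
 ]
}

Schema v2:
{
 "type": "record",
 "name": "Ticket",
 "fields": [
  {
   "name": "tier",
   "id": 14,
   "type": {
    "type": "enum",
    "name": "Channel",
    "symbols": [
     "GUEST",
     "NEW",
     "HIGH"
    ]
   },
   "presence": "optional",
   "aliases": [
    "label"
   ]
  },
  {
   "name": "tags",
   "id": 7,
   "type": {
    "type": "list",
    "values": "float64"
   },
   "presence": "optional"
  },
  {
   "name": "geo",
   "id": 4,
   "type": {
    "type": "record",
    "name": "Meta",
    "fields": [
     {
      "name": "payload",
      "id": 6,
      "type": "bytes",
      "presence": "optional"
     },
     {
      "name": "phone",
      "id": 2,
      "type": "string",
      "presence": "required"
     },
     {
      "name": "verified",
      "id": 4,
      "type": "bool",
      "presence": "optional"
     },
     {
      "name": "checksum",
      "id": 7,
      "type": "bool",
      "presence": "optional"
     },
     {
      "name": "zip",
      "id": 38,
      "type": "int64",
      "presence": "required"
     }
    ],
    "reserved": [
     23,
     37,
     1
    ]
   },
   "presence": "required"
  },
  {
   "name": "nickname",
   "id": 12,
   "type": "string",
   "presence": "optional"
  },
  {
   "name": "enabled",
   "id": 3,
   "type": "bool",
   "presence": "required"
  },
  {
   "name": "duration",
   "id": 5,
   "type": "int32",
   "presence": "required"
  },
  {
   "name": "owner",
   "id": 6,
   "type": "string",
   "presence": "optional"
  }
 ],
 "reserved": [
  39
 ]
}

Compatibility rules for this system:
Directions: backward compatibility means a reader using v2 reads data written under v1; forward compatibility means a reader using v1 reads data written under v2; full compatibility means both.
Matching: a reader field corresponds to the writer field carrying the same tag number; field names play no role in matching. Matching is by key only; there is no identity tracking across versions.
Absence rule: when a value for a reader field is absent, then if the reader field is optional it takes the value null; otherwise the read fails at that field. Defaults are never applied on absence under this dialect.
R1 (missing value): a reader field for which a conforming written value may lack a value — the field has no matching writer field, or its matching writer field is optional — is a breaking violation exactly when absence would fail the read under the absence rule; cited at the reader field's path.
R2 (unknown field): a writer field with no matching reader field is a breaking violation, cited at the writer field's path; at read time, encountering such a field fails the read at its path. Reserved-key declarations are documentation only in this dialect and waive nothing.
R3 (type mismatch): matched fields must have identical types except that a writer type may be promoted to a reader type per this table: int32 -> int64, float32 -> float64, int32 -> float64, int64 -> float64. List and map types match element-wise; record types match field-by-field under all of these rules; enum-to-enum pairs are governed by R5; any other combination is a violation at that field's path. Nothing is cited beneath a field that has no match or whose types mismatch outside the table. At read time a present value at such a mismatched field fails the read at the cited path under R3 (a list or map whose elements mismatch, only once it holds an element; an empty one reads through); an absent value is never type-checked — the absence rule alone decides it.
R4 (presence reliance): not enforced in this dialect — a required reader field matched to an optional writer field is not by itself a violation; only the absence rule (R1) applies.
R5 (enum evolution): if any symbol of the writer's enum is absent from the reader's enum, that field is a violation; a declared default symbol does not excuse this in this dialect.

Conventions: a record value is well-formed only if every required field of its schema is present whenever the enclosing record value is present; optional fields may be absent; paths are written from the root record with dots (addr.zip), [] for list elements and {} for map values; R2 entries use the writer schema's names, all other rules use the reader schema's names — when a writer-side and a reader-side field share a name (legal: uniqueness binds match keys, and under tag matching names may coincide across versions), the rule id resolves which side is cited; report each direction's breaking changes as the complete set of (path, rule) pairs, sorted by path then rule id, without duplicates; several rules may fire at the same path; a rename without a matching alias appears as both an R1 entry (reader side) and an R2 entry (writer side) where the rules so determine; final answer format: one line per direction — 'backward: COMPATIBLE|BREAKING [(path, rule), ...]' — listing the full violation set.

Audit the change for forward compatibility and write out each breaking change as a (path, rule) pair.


forward: BREAKING [(geo.checksum, R3), (geo.payload, R2), (geo.zip, R1), (geo.zip, R2)]

in Ticket below, arrows point writer -> reader
forward pass over Ticket, reader schema v1, writer schema v2:
  writer optional, Channel -> Channel: reader tier maps from writer tier
  writer optional, list<float64> -> list<float64>: reader tags maps from writer tags
  writer required, Meta -> Meta: reader geo maps from writer geo
  writer optional, string -> string: reader nickname maps from writer nickname
  writer required, bool -> bool: reader enabled maps from writer enabled
  writer required, int32 -> int32: reader duration maps from writer duration
  writer optional, string -> string: reader owner maps from writer owner
  writer required, string -> string: reader geo.phone maps from writer geo.phone
  writer optional, bool -> bool: reader geo.verified maps from writer geo.verified
  writer optional, bool -> bytes: reader geo.checksum maps from writer geo.checksum
  geo.zip has no writer counterpart
  writer field geo.payload has no reader counterpart
  writer field geo.zip has no reader counterpart
  violation R3 at geo.checksum
  violation R2 at geo.payload
  violation R1 at geo.zip
  violation R2 at geo.zip
  => 4 violation(s): forward is BREAKING for Ticket


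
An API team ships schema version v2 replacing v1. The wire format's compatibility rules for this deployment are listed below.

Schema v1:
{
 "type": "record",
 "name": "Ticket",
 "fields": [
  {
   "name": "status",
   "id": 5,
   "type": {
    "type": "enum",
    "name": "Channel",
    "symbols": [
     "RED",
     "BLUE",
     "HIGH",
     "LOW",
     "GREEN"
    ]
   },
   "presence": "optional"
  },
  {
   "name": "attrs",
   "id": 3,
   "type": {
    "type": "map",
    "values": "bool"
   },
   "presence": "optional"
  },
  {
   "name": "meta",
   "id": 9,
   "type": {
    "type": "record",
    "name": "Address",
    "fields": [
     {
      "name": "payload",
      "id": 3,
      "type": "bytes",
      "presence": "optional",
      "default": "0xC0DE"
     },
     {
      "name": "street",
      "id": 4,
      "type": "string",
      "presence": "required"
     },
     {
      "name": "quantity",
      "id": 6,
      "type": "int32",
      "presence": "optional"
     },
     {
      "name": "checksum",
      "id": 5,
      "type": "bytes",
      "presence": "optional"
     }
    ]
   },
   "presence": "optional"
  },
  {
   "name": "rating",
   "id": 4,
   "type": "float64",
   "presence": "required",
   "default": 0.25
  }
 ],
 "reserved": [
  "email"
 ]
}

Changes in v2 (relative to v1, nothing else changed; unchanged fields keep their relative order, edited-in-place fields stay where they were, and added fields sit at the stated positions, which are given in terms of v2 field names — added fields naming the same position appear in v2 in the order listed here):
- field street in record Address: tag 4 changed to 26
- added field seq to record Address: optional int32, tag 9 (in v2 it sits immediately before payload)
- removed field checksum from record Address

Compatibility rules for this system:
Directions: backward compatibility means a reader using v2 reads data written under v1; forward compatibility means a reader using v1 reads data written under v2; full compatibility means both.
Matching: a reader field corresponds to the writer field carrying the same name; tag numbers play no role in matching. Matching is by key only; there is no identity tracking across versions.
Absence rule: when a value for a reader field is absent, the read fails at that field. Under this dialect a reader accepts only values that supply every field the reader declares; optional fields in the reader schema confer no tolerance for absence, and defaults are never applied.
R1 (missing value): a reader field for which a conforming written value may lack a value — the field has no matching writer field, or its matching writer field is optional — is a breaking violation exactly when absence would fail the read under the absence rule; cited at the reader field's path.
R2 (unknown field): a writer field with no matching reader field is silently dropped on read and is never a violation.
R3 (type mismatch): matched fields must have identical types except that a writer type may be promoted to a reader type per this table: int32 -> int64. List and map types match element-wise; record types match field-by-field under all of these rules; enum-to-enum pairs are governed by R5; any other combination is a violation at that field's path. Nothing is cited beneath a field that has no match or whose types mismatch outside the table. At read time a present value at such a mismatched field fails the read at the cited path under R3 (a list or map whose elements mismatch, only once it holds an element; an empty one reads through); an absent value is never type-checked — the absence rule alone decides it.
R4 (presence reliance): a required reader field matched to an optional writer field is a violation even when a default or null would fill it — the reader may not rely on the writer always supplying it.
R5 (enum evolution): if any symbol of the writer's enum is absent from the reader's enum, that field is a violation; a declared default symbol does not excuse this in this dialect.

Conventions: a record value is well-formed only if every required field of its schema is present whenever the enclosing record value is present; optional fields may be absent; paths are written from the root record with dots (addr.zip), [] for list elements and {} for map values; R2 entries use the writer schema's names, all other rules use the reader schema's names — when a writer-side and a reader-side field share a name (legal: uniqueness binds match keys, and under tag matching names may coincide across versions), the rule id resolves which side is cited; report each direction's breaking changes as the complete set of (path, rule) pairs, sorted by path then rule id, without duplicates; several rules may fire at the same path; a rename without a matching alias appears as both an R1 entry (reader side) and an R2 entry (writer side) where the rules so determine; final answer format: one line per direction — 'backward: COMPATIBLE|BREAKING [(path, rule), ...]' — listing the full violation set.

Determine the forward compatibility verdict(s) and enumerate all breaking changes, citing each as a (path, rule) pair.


forward: BREAKING [(attrs, R1), (meta, R1), (meta.checksum, R1), (meta.payload, R1), (meta.quantity, R1), (status, R1)]

in Ticket below, arrows point writer -> reader
checking forward for Ticket: reader v1 against writer v2:
  status: Channel -> Channel, writer optional; from status
  attrs: map<string, bool> -> map<string, bool>, writer optional; from attrs
  meta: Address -> Address, writer optional; from meta
  rating: float64 -> float64, writer required; from rating
  meta.payload: bytes -> bytes, writer optional; from meta.payload
  meta.street: string -> string, writer required; from meta.street
  meta.quantity: int32 -> int32, writer optional; from meta.quantity
  meta.checksum has no writer counterpart
  leftover writer field: meta.seq
  breaking: (attrs, R1)
  breaking: (meta, R1)
  breaking: (meta.checksum, R1)
  breaking: (meta.payload, R1)
  breaking: (meta.quantity, R1)
  breaking: (status, R1)
  forward on Ticket therefore BREAKING (6)
remaining Ticket differences; none change what is asked:
  field street in record Address: tag 4 changed to 26 -> fires no rule on Ticket, leaving the asked answer as it is
  added field seq to record Address: optional int32, tag 9 (in v2 it sits immediately before payload) -> fires only in the backward direction of Ticket, which is not asked here
  removed field checksum from record Address -> fires only in the backward direction of Ticket, which is not asked here


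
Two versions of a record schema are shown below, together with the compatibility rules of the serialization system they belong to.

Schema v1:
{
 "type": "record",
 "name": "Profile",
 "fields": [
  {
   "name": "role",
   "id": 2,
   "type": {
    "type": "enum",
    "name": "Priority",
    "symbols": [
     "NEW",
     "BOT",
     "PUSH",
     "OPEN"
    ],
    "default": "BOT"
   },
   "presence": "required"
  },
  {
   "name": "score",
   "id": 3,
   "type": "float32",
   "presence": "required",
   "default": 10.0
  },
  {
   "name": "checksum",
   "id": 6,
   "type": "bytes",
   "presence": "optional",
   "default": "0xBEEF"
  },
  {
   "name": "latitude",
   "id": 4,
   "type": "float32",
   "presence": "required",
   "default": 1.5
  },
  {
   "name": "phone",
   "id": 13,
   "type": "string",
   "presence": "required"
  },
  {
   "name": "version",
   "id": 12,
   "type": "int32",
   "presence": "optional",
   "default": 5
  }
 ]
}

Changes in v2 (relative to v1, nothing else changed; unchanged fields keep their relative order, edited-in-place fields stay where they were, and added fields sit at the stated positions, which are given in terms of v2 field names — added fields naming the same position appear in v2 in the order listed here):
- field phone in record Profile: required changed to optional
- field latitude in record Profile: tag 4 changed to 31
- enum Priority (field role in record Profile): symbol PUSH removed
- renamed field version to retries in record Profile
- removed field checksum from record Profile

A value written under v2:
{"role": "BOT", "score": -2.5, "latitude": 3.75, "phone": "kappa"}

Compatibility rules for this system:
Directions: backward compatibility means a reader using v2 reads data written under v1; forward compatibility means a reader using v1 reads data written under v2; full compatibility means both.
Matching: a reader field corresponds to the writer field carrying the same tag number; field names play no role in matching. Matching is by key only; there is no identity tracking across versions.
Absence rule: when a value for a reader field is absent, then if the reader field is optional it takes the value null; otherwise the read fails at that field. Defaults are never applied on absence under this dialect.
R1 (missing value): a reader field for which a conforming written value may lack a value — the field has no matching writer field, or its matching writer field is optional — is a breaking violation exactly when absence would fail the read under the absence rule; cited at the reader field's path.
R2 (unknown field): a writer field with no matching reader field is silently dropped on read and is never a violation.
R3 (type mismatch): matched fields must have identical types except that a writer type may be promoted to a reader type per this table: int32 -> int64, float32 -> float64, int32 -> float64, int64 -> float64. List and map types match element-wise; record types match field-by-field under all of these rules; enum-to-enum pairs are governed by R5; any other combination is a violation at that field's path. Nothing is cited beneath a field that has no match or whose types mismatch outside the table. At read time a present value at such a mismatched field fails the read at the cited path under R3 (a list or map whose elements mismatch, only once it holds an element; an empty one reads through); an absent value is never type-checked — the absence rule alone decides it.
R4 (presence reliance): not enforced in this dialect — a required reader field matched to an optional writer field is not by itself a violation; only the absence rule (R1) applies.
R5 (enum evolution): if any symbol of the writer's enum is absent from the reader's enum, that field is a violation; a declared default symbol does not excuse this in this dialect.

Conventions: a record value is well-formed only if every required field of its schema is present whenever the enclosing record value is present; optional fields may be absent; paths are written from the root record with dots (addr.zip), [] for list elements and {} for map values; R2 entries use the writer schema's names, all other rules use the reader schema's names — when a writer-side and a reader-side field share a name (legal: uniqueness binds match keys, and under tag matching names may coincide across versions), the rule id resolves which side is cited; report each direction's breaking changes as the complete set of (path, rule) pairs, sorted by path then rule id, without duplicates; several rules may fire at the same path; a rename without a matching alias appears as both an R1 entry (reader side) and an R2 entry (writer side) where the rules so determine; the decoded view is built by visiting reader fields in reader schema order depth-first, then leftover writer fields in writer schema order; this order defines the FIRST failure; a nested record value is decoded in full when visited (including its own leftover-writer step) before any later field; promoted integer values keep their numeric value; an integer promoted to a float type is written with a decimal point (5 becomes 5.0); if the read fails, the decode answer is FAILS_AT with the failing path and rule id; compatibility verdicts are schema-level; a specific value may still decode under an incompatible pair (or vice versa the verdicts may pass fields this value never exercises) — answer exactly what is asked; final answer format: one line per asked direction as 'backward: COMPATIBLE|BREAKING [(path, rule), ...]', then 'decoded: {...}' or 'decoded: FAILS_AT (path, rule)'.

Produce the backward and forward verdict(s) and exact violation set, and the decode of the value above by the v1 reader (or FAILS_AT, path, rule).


backward: BREAKING [(latitude, R1), (role, R5)]; forward: BREAKING [(latitude, R1), (phone, R1)]; decoded: FAILS_AT (latitude, R1)

arrows below run writer -> reader for Profile
backward on Profile — v2 reading data written by v1:
  Priority -> Priority, writer required: role aligns to role
  float32 -> float32, writer required: score aligns to score
  latitude has no writer counterpart
  string -> string, writer required: phone aligns to phone
  int32 -> int32, writer optional: retries aligns to version
  writer field checksum has no reader counterpart
  writer field latitude has no reader counterpart
  violation R1 at latitude
  violation R5 at role
  => backward verdict for Profile: BREAKING, 2 violation(s)
forward on Profile — v1 reading data written by v2:
  Priority -> Priority, writer required: role aligns to role
  float32 -> float32, writer required: score aligns to score
  checksum has no writer counterpart
  latitude has no writer counterpart
  string -> string, writer optional: phone aligns to phone
  int32 -> int32, writer optional: version aligns to retries
  writer field latitude has no reader counterpart
  violation R1 at latitude
  violation R1 at phone
  => forward verdict for Profile: BREAKING, 2 violation(s)
migrating the Profile value to v1:
  role := "BOT"
  score := -2.5
  checksum := null (absent, optional -> null)
  read fails at latitude under R1 (no fill)
  => FAILS_AT (latitude, R1)


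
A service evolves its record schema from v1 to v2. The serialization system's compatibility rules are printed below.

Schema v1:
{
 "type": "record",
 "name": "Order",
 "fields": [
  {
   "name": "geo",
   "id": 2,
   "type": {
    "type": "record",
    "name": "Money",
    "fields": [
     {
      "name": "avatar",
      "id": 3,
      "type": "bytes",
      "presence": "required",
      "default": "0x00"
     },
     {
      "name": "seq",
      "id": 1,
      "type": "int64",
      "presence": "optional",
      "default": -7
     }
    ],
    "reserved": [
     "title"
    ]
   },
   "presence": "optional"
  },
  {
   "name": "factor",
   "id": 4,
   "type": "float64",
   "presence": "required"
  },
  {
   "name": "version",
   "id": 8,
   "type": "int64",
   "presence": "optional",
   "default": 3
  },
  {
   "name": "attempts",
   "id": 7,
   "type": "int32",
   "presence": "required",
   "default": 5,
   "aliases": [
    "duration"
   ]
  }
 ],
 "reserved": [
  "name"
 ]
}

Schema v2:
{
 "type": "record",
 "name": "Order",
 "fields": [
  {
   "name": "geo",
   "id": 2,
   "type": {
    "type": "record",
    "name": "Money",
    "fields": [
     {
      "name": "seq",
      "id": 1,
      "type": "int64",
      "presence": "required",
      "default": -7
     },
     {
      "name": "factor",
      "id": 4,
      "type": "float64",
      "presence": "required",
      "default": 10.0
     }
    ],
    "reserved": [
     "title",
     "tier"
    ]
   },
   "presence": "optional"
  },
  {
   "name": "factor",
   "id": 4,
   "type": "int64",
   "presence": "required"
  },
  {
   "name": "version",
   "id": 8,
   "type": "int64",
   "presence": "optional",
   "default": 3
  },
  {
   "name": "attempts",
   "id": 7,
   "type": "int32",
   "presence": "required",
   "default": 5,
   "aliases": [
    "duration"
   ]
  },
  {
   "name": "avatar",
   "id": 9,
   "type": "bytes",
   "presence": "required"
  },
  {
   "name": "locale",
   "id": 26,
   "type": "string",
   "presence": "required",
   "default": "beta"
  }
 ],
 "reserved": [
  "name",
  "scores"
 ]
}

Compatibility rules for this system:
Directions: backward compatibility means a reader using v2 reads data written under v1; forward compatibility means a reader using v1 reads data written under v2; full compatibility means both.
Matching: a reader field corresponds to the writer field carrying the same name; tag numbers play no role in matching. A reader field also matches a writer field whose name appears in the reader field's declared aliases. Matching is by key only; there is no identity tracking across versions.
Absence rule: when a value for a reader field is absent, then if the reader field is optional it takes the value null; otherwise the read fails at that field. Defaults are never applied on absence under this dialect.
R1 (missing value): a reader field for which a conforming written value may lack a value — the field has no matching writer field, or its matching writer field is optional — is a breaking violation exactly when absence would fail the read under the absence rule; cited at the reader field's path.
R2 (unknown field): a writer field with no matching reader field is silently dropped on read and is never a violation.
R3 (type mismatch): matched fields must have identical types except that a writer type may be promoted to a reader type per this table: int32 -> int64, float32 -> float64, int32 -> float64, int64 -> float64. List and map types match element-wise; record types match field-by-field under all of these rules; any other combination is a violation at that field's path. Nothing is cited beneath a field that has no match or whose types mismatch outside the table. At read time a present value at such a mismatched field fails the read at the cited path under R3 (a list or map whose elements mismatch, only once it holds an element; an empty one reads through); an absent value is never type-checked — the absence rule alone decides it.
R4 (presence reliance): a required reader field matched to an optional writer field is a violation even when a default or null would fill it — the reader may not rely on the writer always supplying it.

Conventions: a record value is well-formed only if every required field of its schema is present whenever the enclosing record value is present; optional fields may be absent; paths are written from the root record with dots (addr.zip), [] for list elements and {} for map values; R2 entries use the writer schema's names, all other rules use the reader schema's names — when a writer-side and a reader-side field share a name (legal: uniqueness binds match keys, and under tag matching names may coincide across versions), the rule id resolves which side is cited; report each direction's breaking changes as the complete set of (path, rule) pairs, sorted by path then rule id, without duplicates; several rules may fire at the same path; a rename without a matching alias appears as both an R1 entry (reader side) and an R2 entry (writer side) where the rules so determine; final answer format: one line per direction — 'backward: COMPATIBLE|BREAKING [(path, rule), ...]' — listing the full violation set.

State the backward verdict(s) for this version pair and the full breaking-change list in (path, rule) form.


each type pair in Order: writer, then reader
backward on Order — v2 reading data written by v1:
  Money -> Money, writer optional: geo aligns to geo
  float64 -> int64, writer required: factor aligns to factor
  int64 -> int64, writer optional: version aligns to version
  int32 -> int32, writer required: attempts aligns to attempts
  no writer field matches reader avatar
  no writer field matches reader locale
  int64 -> int64, writer optional: geo.seq aligns to geo.seq
  no writer field matches reader geo.factor
  writer geo.avatar: unknown to reader
  breaking: (avatar, R1)
  breaking: (factor, R3)
  breaking: (geo.factor, R1)
  breaking: (geo.seq, R1)
  breaking: (geo.seq, R4)
  breaking: (locale, R1)
  => backward verdict for Order: BREAKING, 6 violation(s)
ruling out the remaining Order differences:
  removed field avatar from record Money -> its effect on Order is confined to the forward direction, not asked

backward: BREAKING [(avatar, R1), (factor, R3), (geo.factor, R1), (geo.seq, R1), (geo.seq, R4), (locale, R1)]


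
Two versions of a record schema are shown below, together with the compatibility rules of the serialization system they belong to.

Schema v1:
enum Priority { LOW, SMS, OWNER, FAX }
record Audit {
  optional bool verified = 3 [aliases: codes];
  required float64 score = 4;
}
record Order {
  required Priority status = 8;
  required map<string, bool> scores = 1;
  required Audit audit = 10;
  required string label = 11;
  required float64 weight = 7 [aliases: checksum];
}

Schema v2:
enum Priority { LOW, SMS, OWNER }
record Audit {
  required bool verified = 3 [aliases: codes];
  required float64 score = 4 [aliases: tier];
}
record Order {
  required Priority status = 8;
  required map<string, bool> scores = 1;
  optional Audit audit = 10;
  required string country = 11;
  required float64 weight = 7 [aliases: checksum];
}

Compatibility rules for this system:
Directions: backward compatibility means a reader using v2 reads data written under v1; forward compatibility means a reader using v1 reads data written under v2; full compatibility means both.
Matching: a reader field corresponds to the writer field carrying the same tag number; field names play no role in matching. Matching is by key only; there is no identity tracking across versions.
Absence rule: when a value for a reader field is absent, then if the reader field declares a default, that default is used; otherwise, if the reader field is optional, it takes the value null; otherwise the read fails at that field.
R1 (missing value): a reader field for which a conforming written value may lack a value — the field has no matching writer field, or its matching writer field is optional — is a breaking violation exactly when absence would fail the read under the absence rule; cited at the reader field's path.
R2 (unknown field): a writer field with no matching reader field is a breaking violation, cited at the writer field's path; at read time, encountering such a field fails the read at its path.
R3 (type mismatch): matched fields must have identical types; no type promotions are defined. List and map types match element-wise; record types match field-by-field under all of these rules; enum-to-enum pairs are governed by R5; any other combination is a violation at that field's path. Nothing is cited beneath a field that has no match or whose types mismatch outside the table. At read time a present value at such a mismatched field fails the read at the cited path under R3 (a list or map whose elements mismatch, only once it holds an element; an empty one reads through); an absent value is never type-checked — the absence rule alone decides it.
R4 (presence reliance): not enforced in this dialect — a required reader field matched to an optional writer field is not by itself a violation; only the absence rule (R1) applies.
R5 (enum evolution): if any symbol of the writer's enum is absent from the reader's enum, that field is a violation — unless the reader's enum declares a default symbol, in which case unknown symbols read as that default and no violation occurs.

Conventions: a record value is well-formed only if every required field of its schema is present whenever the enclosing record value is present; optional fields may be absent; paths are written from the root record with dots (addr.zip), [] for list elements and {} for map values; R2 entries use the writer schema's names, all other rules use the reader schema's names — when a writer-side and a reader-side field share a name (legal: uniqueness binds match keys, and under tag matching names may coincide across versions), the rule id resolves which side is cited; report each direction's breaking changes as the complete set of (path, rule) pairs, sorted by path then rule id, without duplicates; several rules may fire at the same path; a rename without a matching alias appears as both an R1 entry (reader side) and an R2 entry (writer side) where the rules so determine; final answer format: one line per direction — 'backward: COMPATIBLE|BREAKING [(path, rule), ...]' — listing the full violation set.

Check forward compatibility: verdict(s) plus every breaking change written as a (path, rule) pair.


in Order below, arrows point writer -> reader
forward pass over Order, reader schema v1, writer schema v2:
  Priority -> Priority, writer required: status aligns to status
  map<string, bool> -> map<string, bool>, writer required: scores aligns to scores
  Audit -> Audit, writer optional: audit aligns to audit
  string -> string, writer required: label aligns to country
  float64 -> float64, writer required: weight aligns to weight
  bool -> bool, writer required: audit.verified aligns to audit.verified
  float64 -> float64, writer required: audit.score aligns to audit.score
  rule R1 violated at audit
  => 1 violation(s): forward is BREAKING for Order
checking off the Order differences that do not matter here:
  enum Priority (field status in record Order): symbol FAX removed -> fires only in the backward direction of Order, which is not asked here
  field verified in record Audit: optional changed to required -> fires only in the backward direction of Order, which is not asked here
  renamed field label to country in record Order -> fires no rule on Order, leaving the asked answer as it is

forward: BREAKING [(audit, R1)]


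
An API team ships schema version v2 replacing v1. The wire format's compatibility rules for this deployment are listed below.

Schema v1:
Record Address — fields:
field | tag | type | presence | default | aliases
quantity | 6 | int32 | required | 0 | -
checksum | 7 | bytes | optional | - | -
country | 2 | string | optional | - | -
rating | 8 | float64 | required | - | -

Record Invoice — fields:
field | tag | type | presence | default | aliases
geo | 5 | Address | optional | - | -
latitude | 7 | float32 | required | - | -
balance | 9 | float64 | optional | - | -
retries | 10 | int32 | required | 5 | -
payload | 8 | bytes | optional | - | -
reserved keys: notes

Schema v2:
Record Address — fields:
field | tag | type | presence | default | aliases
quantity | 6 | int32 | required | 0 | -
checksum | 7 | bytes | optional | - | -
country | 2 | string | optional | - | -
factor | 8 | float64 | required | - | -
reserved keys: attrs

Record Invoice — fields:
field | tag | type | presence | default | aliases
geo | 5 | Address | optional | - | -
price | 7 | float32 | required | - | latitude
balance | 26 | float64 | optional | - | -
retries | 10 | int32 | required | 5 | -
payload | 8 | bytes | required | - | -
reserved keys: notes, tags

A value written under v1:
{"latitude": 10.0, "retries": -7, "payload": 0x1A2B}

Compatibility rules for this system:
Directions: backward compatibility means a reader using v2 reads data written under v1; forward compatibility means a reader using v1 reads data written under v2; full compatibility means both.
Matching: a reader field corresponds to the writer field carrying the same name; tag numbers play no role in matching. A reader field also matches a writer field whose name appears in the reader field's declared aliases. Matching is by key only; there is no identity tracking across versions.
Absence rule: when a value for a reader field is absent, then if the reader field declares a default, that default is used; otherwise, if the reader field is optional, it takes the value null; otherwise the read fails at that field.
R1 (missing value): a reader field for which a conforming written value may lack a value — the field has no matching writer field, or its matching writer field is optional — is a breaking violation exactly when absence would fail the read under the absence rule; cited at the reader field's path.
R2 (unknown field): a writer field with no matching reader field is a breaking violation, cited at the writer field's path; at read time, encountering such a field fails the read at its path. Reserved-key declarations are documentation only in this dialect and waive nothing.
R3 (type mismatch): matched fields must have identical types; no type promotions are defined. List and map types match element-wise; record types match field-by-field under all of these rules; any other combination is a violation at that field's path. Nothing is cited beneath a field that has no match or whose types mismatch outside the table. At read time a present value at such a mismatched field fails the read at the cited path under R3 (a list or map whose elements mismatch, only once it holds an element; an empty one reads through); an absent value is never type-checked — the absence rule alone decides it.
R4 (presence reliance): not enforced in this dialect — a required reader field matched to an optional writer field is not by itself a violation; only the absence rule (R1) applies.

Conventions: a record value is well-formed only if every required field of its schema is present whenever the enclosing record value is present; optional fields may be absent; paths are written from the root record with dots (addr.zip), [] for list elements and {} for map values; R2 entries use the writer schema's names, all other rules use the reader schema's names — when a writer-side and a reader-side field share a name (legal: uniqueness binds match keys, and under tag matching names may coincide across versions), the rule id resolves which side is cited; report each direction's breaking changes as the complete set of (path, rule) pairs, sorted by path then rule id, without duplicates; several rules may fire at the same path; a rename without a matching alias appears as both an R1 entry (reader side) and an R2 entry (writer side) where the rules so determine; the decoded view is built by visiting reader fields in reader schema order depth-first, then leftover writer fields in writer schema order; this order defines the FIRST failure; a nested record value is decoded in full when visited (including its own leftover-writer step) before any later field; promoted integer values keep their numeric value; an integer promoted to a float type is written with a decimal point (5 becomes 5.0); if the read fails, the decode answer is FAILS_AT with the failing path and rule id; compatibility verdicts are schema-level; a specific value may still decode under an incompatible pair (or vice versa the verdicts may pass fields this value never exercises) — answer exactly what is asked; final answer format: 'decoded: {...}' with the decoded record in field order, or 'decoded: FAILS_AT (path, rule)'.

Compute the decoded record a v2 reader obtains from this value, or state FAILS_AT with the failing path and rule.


arrows below run writer -> reader for Invoice
migrating the Invoice value to v2:
  geo := null (missing; optional => null)
  price := 10.0 (from writer latitude)
  balance := null (missing; optional => null)
  retries := -7
  payload := 0x1A2B
  => decoded: {"geo": null, "price": 10.0, "balance": null, "retries": -7, "payload": 0x1A2B}
ruling out the remaining Invoice differences:
  renamed field rating to factor in record Address -> schema-level compatibility only; this Invoice value's decode is unchanged
  field payload in record Invoice: optional changed to required -> schema-level compatibility only; this Invoice value's decode is unchanged
  field balance in record Invoice: tag 9 changed to 26 -> no rule fires on it and the decoded Invoice view is identical with or without it

decoded: {"geo": null, "price": 10.0, "balance": null, "retries": -7, "payload": 0x1A2B}


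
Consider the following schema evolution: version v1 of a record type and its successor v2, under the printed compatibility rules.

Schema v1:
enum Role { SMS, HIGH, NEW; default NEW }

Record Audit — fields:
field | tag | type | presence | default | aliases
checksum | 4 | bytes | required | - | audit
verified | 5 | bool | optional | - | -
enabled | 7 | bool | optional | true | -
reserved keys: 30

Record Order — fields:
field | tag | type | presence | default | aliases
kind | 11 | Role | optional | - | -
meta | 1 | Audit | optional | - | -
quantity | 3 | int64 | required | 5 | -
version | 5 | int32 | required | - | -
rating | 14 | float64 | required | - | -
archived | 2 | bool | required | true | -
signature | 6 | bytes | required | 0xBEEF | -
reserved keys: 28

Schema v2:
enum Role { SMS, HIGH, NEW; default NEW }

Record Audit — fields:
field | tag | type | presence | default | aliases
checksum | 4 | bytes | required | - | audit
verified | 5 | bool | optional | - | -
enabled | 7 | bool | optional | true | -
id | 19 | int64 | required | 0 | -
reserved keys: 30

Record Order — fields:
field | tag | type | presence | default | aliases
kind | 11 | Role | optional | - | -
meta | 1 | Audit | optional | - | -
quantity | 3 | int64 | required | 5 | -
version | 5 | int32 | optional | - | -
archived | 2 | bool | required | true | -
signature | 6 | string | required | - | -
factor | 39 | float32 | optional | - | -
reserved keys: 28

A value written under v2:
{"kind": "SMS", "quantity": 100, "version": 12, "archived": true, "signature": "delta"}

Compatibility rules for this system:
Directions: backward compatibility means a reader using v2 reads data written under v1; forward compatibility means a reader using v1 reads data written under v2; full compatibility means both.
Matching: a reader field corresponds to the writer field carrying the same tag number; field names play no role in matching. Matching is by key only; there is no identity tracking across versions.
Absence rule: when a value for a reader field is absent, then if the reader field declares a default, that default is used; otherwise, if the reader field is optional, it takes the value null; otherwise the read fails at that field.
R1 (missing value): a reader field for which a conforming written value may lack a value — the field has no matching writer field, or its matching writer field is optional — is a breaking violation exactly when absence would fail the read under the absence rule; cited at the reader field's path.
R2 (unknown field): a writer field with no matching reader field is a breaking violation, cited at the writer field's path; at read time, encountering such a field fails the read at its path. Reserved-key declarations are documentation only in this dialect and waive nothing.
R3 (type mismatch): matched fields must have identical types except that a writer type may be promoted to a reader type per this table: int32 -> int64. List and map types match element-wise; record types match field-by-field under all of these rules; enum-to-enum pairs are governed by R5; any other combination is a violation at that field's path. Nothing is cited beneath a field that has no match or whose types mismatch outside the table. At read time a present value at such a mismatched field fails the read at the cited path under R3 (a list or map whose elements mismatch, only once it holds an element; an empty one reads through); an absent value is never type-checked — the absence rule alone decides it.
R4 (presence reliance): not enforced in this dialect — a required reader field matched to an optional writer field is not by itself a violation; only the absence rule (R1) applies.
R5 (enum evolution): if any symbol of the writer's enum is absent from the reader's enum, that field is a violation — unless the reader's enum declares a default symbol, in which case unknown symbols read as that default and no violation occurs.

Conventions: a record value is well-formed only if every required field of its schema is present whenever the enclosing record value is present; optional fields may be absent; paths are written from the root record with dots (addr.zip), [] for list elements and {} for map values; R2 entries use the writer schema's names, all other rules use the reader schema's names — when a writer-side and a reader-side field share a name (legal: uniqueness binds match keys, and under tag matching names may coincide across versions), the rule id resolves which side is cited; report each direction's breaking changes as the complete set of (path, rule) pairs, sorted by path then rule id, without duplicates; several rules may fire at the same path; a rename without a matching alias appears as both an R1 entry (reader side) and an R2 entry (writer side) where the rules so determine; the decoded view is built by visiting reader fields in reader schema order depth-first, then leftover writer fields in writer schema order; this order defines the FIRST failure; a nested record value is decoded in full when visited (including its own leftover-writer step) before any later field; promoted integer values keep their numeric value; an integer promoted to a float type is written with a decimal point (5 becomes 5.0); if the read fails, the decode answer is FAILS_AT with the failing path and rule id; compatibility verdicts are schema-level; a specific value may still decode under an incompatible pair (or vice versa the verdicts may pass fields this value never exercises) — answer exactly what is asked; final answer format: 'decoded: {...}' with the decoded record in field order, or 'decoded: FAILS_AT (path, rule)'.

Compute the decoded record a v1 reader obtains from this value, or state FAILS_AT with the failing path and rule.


each type pair in Order: writer, then reader
decode (reader v1):
  kind := "SMS"
  meta := null (not supplied -> null)
  quantity := 100
  version := 12
  read fails at rating under R1 (no fill)
  => FAILS_AT (rating, R1)
ruling out the remaining Order differences:
  added field factor to record Order: optional float32, tag 39 (in v2 it sits last) -> affects the rule determinations only; this particular Order value decodes identically
  added field id to record Audit: required int64, tag 19, default 0 (in v2 it sits last) -> affects the rule determinations only; this particular Order value decodes identically
  field version in record Order: required changed to optional -> affects the rule determinations only; this particular Order value decodes identically
  field signature in record Order: type bytes changed to string (its default is dropped) -> affects the rule determinations only; this particular Order value decodes identically

decoded: FAILS_AT (rating, R1)
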